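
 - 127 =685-812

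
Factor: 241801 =7^1*34543^1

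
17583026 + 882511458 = 900094484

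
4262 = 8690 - 4428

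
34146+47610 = 81756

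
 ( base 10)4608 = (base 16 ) 1200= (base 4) 1020000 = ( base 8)11000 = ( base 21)a99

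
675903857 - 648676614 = 27227243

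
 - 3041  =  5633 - 8674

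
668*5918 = 3953224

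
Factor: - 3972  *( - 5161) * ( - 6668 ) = - 2^4  *3^1*13^1*331^1 * 397^1*1667^1 = - 136690612656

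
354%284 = 70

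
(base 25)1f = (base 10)40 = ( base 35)15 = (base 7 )55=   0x28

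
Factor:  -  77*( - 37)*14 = 2^1*  7^2*11^1*37^1 = 39886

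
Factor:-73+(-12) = - 85  =  -5^1*17^1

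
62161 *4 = 248644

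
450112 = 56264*8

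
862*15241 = 13137742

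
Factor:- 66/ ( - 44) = 2^(-1)*3^1 = 3/2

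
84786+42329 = 127115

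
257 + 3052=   3309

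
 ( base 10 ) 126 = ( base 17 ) 77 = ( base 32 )3U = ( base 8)176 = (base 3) 11200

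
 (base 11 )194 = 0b11100000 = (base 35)6e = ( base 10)224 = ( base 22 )A4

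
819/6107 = 819/6107=0.13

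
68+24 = 92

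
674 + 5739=6413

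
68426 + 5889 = 74315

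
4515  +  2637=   7152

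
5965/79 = 5965/79= 75.51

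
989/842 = 989/842 =1.17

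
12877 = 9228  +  3649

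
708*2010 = 1423080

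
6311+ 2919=9230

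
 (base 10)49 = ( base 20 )29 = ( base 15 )34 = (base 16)31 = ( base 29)1k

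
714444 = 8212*87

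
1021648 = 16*63853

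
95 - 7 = 88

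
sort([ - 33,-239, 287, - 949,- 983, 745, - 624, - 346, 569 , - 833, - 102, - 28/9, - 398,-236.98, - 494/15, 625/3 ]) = [ - 983, - 949, - 833, - 624, - 398 , - 346, - 239, - 236.98, - 102, - 33, - 494/15 , - 28/9,625/3, 287, 569 , 745]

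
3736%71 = 44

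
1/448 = 1/448 = 0.00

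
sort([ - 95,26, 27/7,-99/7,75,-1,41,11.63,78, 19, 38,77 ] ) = [ - 95, - 99/7, - 1, 27/7, 11.63,19 , 26,38, 41,  75, 77,78]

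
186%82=22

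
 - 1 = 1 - 2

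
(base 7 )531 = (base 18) EF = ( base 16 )10b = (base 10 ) 267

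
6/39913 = 6/39913 = 0.00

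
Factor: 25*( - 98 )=  -  2^1*5^2*7^2 = - 2450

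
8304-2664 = 5640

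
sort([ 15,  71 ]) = [15, 71 ] 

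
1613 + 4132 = 5745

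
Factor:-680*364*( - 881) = 218065120 = 2^5*5^1*7^1*13^1*17^1*881^1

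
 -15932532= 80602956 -96535488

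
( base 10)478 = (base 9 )581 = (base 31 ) FD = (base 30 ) fs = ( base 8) 736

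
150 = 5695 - 5545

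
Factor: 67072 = 2^9*131^1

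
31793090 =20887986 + 10905104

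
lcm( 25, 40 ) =200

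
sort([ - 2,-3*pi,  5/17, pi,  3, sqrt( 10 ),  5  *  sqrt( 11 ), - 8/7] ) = [-3*pi, - 2, - 8/7 , 5/17,3,pi,  sqrt(10 ), 5*sqrt(11)] 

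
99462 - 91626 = 7836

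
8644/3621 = 2 + 1402/3621 = 2.39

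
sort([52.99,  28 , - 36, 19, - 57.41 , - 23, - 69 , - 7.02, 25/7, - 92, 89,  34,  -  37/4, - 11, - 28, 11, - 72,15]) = [  -  92 , - 72, - 69,  -  57.41,-36, - 28,-23, - 11, - 37/4 , - 7.02 , 25/7,11,15,19,  28 , 34, 52.99 , 89]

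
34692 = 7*4956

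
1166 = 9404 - 8238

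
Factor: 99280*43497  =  4318382160 = 2^4*3^5*5^1*17^1*73^1*179^1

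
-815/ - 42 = 19 + 17/42 = 19.40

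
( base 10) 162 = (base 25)6C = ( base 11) 138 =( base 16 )A2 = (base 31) 57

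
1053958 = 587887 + 466071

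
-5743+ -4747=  - 10490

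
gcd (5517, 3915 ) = 9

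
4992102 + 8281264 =13273366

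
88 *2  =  176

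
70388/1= 70388 = 70388.00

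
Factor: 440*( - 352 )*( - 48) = 2^12*3^1*5^1*11^2= 7434240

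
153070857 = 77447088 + 75623769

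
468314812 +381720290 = 850035102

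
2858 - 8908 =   -  6050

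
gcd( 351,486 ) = 27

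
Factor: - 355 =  - 5^1  *  71^1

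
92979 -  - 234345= 327324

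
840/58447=840/58447 = 0.01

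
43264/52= 832=832.00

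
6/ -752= -3/376 = - 0.01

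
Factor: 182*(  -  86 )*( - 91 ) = 2^2 * 7^2*13^2*43^1 = 1424332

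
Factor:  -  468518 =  - 2^1*234259^1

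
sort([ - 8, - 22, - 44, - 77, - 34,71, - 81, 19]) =[-81, - 77, - 44, - 34, - 22, - 8,19, 71] 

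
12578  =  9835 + 2743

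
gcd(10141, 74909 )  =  1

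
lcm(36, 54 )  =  108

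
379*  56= 21224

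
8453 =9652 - 1199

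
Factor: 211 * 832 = 2^6 *13^1* 211^1 = 175552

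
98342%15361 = 6176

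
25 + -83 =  - 58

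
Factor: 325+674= 999 = 3^3 * 37^1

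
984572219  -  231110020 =753462199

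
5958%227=56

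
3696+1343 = 5039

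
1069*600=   641400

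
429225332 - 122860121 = 306365211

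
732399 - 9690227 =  - 8957828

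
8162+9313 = 17475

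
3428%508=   380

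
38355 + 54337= 92692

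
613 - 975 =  - 362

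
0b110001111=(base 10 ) 399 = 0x18f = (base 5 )3044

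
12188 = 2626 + 9562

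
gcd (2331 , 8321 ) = 1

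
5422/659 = 5422/659 = 8.23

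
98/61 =98/61 = 1.61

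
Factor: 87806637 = 3^2 * 53^1*184081^1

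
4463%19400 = 4463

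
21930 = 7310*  3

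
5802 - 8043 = - 2241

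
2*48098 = 96196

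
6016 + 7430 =13446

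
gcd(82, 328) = 82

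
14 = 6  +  8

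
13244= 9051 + 4193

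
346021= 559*619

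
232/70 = 116/35 =3.31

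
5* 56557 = 282785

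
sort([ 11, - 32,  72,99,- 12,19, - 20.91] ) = [  -  32,-20.91, -12,11, 19, 72,99] 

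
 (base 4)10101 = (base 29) 9C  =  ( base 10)273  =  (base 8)421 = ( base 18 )F3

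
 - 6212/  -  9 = 6212/9 = 690.22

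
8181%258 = 183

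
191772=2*95886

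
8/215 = 8/215 = 0.04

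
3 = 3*1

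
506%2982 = 506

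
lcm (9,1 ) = 9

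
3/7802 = 3/7802 = 0.00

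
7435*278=2066930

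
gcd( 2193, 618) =3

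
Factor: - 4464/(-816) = 93/17=3^1*17^( - 1 )*31^1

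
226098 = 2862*79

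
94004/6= 15667 + 1/3 =15667.33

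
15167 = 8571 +6596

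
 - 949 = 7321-8270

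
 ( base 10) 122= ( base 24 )52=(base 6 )322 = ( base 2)1111010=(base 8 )172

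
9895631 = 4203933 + 5691698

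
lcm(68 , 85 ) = 340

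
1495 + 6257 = 7752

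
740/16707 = 740/16707 = 0.04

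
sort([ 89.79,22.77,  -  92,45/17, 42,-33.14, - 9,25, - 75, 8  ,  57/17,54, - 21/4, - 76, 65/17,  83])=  [-92, - 76, - 75, - 33.14, - 9, - 21/4,45/17,57/17,65/17,8,22.77,25,  42,54,83,89.79]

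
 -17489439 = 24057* (  -  727 )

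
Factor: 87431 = 17^1 *37^1*139^1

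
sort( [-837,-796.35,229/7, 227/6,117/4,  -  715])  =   [ - 837, - 796.35,  -  715,117/4, 229/7,  227/6 ]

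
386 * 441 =170226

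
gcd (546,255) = 3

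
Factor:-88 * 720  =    -  2^7 * 3^2*5^1* 11^1 = -63360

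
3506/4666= 1753/2333 =0.75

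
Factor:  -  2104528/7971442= - 2^3 * 31^1*4243^1*3985721^(-1 )= - 1052264/3985721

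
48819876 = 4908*9947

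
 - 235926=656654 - 892580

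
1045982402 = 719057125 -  - 326925277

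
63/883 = 63/883 = 0.07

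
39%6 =3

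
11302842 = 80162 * 141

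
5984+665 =6649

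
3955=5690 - 1735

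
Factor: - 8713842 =  -  2^1 * 3^1 * 257^1*5651^1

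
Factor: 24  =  2^3*3^1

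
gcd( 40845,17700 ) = 15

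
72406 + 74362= 146768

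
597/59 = 597/59 = 10.12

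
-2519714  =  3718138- 6237852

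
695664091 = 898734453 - 203070362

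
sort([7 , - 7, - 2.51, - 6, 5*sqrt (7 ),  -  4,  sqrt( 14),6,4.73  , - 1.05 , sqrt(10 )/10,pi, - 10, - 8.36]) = [ - 10, - 8.36, - 7, - 6, - 4, - 2.51, - 1.05 , sqrt( 10 ) /10,  pi,sqrt( 14 ), 4.73, 6, 7, 5*sqrt(7) ] 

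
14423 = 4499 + 9924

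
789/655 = 1 + 134/655 = 1.20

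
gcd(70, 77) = 7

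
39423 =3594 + 35829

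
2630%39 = 17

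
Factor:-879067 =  - 7^1*31^1*4051^1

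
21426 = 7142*3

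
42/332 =21/166  =  0.13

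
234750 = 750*313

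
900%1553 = 900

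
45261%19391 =6479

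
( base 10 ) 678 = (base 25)123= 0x2A6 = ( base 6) 3050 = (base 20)1DI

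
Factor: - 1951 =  - 1951^1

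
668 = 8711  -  8043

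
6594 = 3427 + 3167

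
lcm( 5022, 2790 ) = 25110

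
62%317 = 62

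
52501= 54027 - 1526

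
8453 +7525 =15978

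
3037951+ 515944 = 3553895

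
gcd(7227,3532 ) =1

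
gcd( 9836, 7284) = 4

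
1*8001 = 8001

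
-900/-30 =30/1 = 30.00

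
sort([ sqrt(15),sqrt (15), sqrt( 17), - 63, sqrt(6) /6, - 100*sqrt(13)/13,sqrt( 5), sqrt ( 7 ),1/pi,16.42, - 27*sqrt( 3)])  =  [ - 63, - 27*sqrt(3 ), - 100*sqrt(13) /13,1/pi,sqrt(6 ) /6,sqrt( 5),  sqrt(7), sqrt(15 ),sqrt ( 15 ),sqrt( 17), 16.42]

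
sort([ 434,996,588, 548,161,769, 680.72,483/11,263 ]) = [ 483/11, 161,263,434, 548,588,  680.72,769,996]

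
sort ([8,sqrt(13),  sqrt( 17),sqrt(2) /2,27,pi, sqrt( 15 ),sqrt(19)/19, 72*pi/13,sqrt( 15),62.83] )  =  [sqrt(19 ) /19,sqrt(2)/2,pi,sqrt( 13 ),sqrt(15),sqrt ( 15),sqrt(17),  8,  72 * pi/13, 27,62.83] 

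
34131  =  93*367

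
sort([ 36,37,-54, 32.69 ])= [-54, 32.69, 36, 37 ] 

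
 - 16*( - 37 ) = 592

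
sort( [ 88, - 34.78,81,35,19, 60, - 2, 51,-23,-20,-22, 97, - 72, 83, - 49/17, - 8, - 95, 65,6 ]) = [ - 95, - 72, - 34.78,- 23 , - 22, - 20,  -  8, - 49/17,  -  2,6, 19, 35, 51, 60,65, 81, 83,88,97] 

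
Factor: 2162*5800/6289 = 2^4*5^2*19^( - 1) * 23^1* 29^1*47^1 * 331^(-1 ) = 12539600/6289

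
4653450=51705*90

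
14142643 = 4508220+9634423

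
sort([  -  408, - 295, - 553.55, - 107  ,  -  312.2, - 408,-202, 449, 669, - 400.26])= [ - 553.55, - 408, - 408, - 400.26, - 312.2,-295, - 202, - 107, 449,669] 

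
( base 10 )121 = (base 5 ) 441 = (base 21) 5G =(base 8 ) 171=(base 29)45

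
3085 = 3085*1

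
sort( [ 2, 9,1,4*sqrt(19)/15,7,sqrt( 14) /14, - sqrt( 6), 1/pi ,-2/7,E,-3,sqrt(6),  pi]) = [ - 3, - sqrt( 6 ), - 2/7,sqrt( 14 ) /14,1/pi,1,4 * sqrt( 19 ) /15,  2,sqrt( 6 ), E, pi,  7, 9]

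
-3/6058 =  - 1 + 6055/6058 = - 0.00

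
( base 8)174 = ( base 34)3M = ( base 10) 124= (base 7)235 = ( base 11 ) 103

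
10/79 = 10/79 = 0.13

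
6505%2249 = 2007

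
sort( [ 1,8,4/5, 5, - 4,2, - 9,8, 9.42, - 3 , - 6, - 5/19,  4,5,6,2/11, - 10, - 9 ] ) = [ - 10 ,  -  9, - 9,-6, - 4, - 3, - 5/19,2/11,4/5,1,2,4, 5,5, 6,  8,8,9.42] 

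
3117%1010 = 87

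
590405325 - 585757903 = 4647422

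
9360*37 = 346320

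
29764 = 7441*4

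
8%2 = 0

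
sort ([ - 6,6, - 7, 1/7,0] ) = [ - 7, - 6 , 0, 1/7, 6] 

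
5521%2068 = 1385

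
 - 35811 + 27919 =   -  7892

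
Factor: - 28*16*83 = -2^6 *7^1*83^1 = -37184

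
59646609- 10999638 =48646971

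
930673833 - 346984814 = 583689019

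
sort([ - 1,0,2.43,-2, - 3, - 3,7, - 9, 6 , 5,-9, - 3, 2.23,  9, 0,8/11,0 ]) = [ - 9, - 9, - 3 , - 3, - 3,-2,-1 , 0,0,0, 8/11,  2.23,2.43,5,6, 7,9] 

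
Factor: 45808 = 2^4*7^1 * 409^1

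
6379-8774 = -2395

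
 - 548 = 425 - 973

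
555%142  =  129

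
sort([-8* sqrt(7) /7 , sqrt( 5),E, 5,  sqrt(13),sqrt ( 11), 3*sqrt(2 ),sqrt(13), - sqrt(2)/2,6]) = [ - 8 * sqrt( 7)/7,-sqrt(2)/2,sqrt(5),E,sqrt ( 11 ),  sqrt( 13),sqrt( 13 ),3*sqrt( 2),5,6]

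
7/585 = 7/585 = 0.01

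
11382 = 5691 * 2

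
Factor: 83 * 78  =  2^1*3^1*13^1 * 83^1 = 6474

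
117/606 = 39/202=0.19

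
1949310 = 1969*990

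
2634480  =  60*43908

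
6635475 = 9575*693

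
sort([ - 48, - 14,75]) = [ - 48, - 14, 75]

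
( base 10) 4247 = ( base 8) 10227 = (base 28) 5bj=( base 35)3gc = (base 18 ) d1h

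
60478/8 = 30239/4 =7559.75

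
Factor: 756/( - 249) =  - 252/83 = - 2^2*3^2*7^1*83^( - 1)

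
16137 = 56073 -39936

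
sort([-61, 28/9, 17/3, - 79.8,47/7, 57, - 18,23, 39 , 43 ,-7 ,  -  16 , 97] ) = [ - 79.8,-61 ,-18 , -16, - 7,28/9,17/3,47/7, 23 , 39,  43,57,  97 ] 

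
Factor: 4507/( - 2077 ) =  - 31^( - 1)  *  67^( - 1) * 4507^1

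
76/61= 76/61 = 1.25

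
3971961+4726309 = 8698270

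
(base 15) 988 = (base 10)2153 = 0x869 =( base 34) 1TB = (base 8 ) 4151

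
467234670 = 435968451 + 31266219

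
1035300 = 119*8700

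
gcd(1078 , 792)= 22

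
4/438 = 2/219 = 0.01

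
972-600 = 372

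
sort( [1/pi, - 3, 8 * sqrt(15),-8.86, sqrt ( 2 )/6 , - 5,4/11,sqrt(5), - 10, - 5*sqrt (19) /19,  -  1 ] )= [ - 10, - 8.86 , - 5,  -  3, - 5  *  sqrt(19 )/19 , - 1,sqrt(2)/6, 1/pi,  4/11,sqrt( 5), 8 * sqrt( 15)]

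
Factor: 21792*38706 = 843481152 =2^6*3^2*227^1*6451^1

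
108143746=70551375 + 37592371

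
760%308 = 144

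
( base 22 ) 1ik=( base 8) 1604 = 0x384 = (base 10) 900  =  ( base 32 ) S4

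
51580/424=12895/106  =  121.65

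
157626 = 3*52542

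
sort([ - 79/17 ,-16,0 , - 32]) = [ - 32,-16, - 79/17, 0] 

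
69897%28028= 13841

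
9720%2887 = 1059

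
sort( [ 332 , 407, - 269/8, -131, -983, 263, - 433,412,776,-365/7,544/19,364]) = [ - 983,-433,-131, - 365/7 , - 269/8,  544/19, 263, 332,364, 407,  412, 776 ]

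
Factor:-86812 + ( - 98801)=- 3^1 *61871^1  =  - 185613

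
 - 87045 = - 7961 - 79084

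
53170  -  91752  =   - 38582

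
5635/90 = 62 + 11/18 = 62.61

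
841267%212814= 202825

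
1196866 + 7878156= 9075022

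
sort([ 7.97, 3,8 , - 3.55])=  [ -3.55,3,7.97,8]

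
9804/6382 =4902/3191= 1.54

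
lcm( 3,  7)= 21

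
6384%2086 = 126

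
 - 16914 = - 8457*2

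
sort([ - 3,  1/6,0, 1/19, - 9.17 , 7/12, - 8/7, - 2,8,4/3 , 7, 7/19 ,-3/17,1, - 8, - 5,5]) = [ - 9.17, - 8, - 5, - 3,-2, - 8/7, - 3/17, 0,1/19,1/6, 7/19 , 7/12,1,4/3, 5, 7,8] 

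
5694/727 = 5694/727 = 7.83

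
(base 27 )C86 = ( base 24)FDI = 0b10001100001010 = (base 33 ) 87R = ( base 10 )8970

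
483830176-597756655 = -113926479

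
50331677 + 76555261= 126886938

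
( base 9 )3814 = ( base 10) 2848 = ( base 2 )101100100000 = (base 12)1794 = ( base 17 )9e9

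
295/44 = 6+31/44 = 6.70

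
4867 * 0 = 0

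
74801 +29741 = 104542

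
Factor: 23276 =2^2*11^1*23^2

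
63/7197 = 21/2399=0.01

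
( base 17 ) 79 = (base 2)10000000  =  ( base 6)332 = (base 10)128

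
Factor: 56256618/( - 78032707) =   -  2^1*  3^1*11^1*29^(  -  1 ) * 59^1*14447^1*2690783^( - 1 )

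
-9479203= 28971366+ - 38450569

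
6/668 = 3/334 = 0.01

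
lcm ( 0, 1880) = 0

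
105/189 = 5/9 = 0.56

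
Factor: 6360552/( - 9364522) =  - 2^2*3^3*11^1*2677^1*4682261^ ( - 1)= -3180276/4682261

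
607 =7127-6520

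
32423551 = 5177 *6263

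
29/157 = 29/157 = 0.18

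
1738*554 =962852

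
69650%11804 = 10630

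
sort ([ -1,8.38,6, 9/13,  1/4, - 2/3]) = [ - 1, - 2/3  ,  1/4, 9/13, 6, 8.38]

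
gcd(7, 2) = 1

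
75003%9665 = 7348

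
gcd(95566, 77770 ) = 2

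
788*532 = 419216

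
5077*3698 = 18774746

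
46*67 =3082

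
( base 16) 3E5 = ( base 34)TB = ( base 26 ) 1C9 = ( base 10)997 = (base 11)827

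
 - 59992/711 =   -  59992/711 = -84.38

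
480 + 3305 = 3785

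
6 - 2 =4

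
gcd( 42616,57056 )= 8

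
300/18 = 50/3 = 16.67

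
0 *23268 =0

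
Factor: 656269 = 37^1*17737^1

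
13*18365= 238745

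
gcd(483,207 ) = 69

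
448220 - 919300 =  - 471080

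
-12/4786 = -6/2393=- 0.00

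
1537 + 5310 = 6847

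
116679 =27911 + 88768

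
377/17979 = 29/1383 = 0.02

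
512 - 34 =478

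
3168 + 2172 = 5340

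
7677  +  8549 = 16226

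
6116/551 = 6116/551= 11.10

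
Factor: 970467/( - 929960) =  - 2^(  -  3)*3^1*5^( - 1 )*43^1*67^(-1 )*347^( - 1 )*7523^1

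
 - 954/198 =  - 53/11  =  - 4.82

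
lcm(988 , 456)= 5928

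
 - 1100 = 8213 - 9313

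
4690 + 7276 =11966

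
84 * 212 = 17808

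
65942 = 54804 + 11138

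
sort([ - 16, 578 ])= [ - 16, 578]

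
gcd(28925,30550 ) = 325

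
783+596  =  1379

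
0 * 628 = 0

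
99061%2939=2074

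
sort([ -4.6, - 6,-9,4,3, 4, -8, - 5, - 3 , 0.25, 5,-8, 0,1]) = [ - 9, - 8,- 8, - 6, - 5, - 4.6, - 3, 0, 0.25, 1, 3, 4, 4,5]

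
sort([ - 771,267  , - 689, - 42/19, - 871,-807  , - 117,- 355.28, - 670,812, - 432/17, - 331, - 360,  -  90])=[  -  871, - 807,-771, - 689,-670 , - 360, - 355.28, - 331,-117, - 90, - 432/17, - 42/19,267, 812]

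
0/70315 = 0= 0.00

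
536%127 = 28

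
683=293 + 390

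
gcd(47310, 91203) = 3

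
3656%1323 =1010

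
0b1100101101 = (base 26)157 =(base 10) 813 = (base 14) 421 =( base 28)111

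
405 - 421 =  - 16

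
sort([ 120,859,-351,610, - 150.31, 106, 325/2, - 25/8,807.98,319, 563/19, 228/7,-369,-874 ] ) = [ -874, - 369 , - 351, - 150.31 ,- 25/8, 563/19, 228/7, 106,120, 325/2,319,610, 807.98 , 859 ]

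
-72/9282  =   - 1 + 1535/1547 =-0.01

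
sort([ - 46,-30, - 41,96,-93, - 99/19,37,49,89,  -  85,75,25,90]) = [ - 93,-85,  -  46, - 41,-30, -99/19 , 25, 37,49 , 75, 89 , 90 , 96 ] 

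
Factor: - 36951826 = - 2^1*37^1*499349^1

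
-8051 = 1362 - 9413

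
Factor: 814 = 2^1*11^1*37^1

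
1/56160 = 1/56160 = 0.00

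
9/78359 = 9/78359=0.00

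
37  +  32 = 69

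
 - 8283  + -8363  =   - 16646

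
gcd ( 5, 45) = 5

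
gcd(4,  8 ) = 4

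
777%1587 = 777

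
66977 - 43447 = 23530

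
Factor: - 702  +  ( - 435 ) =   -  1137= - 3^1*379^1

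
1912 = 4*478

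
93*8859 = 823887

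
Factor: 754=2^1 * 13^1*29^1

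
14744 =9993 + 4751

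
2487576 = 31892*78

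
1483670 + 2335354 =3819024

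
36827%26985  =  9842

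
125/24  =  125/24 = 5.21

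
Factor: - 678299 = -678299^1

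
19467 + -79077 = -59610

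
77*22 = 1694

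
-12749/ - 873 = 12749/873 = 14.60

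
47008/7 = 6715 + 3/7= 6715.43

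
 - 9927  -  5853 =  - 15780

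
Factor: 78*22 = 1716 = 2^2 * 3^1  *11^1*13^1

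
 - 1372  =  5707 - 7079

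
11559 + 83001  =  94560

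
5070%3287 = 1783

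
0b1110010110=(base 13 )558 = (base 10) 918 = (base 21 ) 21f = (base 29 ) 12j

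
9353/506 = 18 +245/506 = 18.48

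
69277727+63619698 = 132897425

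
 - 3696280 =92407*( -40 ) 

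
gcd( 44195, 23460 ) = 5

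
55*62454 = 3434970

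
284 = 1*284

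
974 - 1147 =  - 173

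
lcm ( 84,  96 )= 672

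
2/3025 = 2/3025 = 0.00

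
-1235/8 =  - 155+5/8 = - 154.38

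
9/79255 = 9/79255= 0.00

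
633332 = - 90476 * ( - 7)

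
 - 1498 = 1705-3203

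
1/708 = 1/708 = 0.00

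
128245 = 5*25649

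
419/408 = 419/408   =  1.03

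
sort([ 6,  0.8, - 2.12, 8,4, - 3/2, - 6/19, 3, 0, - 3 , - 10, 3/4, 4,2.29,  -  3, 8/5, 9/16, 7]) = [ - 10,-3,  -  3, - 2.12, - 3/2  , - 6/19,  0,9/16, 3/4 , 0.8,8/5,2.29,  3, 4,4, 6, 7, 8 ] 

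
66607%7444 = 7055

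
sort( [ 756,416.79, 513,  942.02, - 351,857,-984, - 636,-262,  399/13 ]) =[ - 984  , - 636,-351,-262,399/13,416.79,513,756, 857,942.02 ]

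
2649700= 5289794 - 2640094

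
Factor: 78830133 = 3^1*53^1*495787^1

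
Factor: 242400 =2^5*3^1 * 5^2*101^1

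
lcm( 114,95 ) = 570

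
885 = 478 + 407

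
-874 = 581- 1455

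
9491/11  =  9491/11 = 862.82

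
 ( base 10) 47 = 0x2F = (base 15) 32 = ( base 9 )52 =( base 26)1l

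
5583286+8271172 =13854458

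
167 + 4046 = 4213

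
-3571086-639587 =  - 4210673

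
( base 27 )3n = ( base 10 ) 104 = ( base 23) 4c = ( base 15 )6e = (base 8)150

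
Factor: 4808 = 2^3*601^1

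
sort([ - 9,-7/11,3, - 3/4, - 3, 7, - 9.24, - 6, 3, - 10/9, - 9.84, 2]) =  [ - 9.84, - 9.24, - 9, - 6, - 3,-10/9, - 3/4, - 7/11,2, 3,3, 7 ]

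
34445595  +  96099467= 130545062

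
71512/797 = 89 + 579/797  =  89.73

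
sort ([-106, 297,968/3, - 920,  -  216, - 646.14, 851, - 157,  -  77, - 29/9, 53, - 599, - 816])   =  [ - 920, - 816, - 646.14, - 599,- 216,- 157, - 106 , - 77, - 29/9,53,297,968/3,  851] 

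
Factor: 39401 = 31^2*41^1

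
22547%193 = 159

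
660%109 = 6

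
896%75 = 71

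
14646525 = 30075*487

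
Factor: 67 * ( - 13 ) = -13^1*67^1=- 871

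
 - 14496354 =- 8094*1791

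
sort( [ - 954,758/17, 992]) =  [ - 954,758/17,992]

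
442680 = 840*527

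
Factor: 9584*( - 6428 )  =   - 2^6 * 599^1*1607^1=-61605952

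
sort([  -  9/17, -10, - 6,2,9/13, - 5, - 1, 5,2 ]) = [  -  10, - 6, -5,  -  1, - 9/17,9/13,2, 2, 5]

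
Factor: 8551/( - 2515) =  - 17/5 = -5^( - 1)*17^1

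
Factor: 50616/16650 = 76/25 = 2^2*5^( - 2 )*19^1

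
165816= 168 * 987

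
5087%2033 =1021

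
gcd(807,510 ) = 3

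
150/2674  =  75/1337 = 0.06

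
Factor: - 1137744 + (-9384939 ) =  - 10522683 = -3^3 * 61^1 * 6389^1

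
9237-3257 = 5980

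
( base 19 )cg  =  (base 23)ae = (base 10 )244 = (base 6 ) 1044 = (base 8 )364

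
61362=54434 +6928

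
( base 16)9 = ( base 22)9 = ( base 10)9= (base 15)9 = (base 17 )9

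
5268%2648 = 2620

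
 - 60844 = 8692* ( - 7) 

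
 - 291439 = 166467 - 457906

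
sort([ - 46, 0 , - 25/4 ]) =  [ - 46,-25/4, 0]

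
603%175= 78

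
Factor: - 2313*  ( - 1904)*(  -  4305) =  - 18959013360 = -2^4* 3^3 * 5^1 * 7^2*17^1 * 41^1*257^1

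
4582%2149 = 284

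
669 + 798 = 1467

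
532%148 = 88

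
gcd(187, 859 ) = 1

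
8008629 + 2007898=10016527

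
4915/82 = 59 + 77/82 = 59.94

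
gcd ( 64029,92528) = 1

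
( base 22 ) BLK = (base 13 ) 2848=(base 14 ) 218A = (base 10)5806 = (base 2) 1011010101110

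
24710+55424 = 80134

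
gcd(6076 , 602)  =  14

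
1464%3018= 1464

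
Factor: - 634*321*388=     -  2^3*3^1*97^1*107^1*317^1= -78963432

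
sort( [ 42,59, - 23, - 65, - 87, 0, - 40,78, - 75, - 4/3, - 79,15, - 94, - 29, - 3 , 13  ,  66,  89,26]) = [ - 94, - 87, - 79, - 75, - 65, - 40, - 29, - 23,-3, - 4/3,  0 , 13,15,26, 42,59 , 66,78,89 ]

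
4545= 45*101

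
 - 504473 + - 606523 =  - 1110996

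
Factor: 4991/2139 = 3^( - 1)*7^1 = 7/3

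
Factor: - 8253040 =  - 2^4*5^1*71^1*1453^1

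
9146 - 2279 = 6867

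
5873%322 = 77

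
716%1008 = 716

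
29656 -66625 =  - 36969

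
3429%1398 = 633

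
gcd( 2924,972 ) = 4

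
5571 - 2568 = 3003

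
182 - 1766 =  -1584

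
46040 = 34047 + 11993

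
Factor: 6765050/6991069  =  2^1*5^2*19^ ( - 1)*43^( - 2 )*199^( - 1)  *  135301^1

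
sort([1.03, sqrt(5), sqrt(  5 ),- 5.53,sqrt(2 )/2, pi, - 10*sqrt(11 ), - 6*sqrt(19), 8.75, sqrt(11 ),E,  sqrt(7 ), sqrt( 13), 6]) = [  -  10*sqrt(11 ),- 6*sqrt(19 ),-5.53, sqrt (2) /2,  1.03, sqrt(5),  sqrt(5), sqrt( 7 ), E,pi, sqrt(11),  sqrt( 13),  6, 8.75 ] 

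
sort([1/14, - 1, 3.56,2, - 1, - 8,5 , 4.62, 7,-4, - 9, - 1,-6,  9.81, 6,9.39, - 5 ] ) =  [  -  9,  -  8, - 6, - 5, - 4, - 1, - 1, - 1 , 1/14,  2,3.56, 4.62, 5,6, 7, 9.39, 9.81]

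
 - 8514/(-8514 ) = 1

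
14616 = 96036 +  - 81420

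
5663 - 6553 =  - 890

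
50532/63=16844/21 = 802.10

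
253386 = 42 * 6033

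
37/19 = 1 + 18/19 = 1.95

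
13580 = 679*20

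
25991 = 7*3713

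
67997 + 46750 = 114747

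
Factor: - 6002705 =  - 5^1*61^1*19681^1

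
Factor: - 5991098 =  - 2^1*103^1*127^1*229^1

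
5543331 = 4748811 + 794520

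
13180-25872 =  -  12692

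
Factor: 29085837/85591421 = 3^1 * 11^1 *61^1 *14449^1*  85591421^( - 1) 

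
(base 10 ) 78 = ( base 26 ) 30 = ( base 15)53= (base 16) 4e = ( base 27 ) 2O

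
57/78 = 19/26  =  0.73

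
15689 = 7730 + 7959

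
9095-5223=3872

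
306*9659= 2955654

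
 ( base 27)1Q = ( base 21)2B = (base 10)53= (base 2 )110101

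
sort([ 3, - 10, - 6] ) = [ - 10, - 6,3]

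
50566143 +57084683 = 107650826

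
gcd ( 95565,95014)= 1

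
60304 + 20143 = 80447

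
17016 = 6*2836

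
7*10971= 76797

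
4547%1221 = 884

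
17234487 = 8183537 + 9050950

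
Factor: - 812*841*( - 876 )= 2^4 *3^1*7^1*29^3* 73^1 = 598213392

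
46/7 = 46/7= 6.57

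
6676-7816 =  - 1140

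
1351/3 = 1351/3 = 450.33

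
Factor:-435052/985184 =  - 2^(- 3 )*17^( - 1)*61^1* 1783^1 * 1811^(-1 ) = -  108763/246296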